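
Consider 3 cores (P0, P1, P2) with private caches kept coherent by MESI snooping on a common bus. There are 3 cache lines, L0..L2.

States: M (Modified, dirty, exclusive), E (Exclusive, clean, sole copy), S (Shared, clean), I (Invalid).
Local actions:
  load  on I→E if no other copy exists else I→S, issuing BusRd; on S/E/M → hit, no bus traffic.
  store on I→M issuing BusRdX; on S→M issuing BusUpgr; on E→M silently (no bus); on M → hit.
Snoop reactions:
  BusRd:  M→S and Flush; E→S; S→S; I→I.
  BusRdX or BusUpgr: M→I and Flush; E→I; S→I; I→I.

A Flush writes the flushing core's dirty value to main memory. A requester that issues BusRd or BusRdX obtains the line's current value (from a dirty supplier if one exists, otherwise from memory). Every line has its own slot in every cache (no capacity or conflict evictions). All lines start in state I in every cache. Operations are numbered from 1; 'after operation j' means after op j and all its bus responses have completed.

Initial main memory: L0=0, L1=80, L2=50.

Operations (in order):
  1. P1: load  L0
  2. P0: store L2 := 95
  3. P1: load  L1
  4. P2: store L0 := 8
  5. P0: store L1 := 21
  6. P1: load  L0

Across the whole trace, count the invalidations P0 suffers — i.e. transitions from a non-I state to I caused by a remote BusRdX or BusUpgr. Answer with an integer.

[1] P1: load  L0 | P0:I, P1:E(0), P2:I | bus: BusRd
[2] P0: store L2 := 95 | P0:M(95), P1:I, P2:I | bus: BusRdX
[3] P1: load  L1 | P0:I, P1:E(80), P2:I | bus: BusRd
[4] P2: store L0 := 8 | P0:I, P1:I, P2:M(8) | bus: BusRdX
[5] P0: store L1 := 21 | P0:M(21), P1:I, P2:I | bus: BusRdX
[6] P1: load  L0 | P0:I, P1:S(8), P2:S(8) | bus: BusRd,Flush

invalidations = 0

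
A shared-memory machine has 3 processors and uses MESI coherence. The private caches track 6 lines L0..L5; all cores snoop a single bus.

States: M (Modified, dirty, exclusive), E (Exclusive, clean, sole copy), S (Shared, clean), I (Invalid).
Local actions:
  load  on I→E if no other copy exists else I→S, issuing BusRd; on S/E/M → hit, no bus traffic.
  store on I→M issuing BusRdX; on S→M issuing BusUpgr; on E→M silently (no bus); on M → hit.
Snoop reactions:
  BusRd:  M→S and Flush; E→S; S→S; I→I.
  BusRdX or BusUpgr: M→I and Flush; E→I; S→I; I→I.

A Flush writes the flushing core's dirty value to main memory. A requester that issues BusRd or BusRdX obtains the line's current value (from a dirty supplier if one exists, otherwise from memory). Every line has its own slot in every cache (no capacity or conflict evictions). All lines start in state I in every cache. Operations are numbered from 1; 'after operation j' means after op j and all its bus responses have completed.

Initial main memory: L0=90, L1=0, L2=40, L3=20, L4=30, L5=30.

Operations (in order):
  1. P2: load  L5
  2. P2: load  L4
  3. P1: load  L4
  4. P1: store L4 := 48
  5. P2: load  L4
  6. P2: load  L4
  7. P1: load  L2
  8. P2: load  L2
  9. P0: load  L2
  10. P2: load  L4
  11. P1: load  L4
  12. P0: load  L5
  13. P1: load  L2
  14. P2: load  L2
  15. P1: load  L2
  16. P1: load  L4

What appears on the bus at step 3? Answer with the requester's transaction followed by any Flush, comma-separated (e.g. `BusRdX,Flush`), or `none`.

bus = BusRd

step 1: P2: load  L5  ⟶  IIE  (L5)  txn=BusRd  M[L5]=30
step 2: P2: load  L4  ⟶  IIE  (L4)  txn=BusRd  M[L4]=30
step 3: P1: load  L4  ⟶  ISS  (L4)  txn=BusRd  M[L4]=30
step 4: P1: store L4 := 48  ⟶  IMI  (L4)  txn=BusUpgr  M[L4]=30
step 5: P2: load  L4  ⟶  ISS  (L4)  txn=BusRd+Flush  M[L4]=48
step 6: P2: load  L4  ⟶  ISS  (L4)  txn=∅  M[L4]=48
step 7: P1: load  L2  ⟶  IEI  (L2)  txn=BusRd  M[L2]=40
step 8: P2: load  L2  ⟶  ISS  (L2)  txn=BusRd  M[L2]=40
step 9: P0: load  L2  ⟶  SSS  (L2)  txn=BusRd  M[L2]=40
step 10: P2: load  L4  ⟶  ISS  (L4)  txn=∅  M[L4]=48
step 11: P1: load  L4  ⟶  ISS  (L4)  txn=∅  M[L4]=48
step 12: P0: load  L5  ⟶  SIS  (L5)  txn=BusRd  M[L5]=30
step 13: P1: load  L2  ⟶  SSS  (L2)  txn=∅  M[L2]=40
step 14: P2: load  L2  ⟶  SSS  (L2)  txn=∅  M[L2]=40
step 15: P1: load  L2  ⟶  SSS  (L2)  txn=∅  M[L2]=40
step 16: P1: load  L4  ⟶  ISS  (L4)  txn=∅  M[L4]=48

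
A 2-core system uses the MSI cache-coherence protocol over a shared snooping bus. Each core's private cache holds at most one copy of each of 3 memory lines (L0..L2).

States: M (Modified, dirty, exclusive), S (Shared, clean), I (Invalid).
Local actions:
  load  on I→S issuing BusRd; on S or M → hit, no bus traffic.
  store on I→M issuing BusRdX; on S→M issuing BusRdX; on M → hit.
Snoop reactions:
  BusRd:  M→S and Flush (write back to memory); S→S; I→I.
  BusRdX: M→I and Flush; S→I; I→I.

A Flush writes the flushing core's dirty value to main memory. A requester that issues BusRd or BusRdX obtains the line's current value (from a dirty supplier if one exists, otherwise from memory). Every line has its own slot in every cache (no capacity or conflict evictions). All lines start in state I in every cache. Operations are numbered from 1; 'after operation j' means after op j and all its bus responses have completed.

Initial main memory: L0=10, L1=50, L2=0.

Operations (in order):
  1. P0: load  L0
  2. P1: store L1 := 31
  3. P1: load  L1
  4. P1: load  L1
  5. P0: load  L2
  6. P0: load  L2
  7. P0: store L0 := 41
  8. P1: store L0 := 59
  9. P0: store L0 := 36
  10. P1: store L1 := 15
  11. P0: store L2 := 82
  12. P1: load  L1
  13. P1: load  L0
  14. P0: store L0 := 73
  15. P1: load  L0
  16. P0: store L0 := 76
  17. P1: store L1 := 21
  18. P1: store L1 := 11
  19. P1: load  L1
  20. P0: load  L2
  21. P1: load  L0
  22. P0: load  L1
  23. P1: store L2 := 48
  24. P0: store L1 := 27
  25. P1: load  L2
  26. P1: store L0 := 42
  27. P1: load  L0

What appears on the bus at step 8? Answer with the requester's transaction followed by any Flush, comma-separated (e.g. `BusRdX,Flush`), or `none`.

1. P0: load  L0  bus=[BusRd]  L0: P0=S P1=I  mem[L0]=10
2. P1: store L1 := 31  bus=[BusRdX]  L1: P0=I P1=M  mem[L1]=50
3. P1: load  L1  bus=[-]  L1: P0=I P1=M  mem[L1]=50
4. P1: load  L1  bus=[-]  L1: P0=I P1=M  mem[L1]=50
5. P0: load  L2  bus=[BusRd]  L2: P0=S P1=I  mem[L2]=0
6. P0: load  L2  bus=[-]  L2: P0=S P1=I  mem[L2]=0
7. P0: store L0 := 41  bus=[BusRdX]  L0: P0=M P1=I  mem[L0]=10
8. P1: store L0 := 59  bus=[BusRdX,Flush]  L0: P0=I P1=M  mem[L0]=41
9. P0: store L0 := 36  bus=[BusRdX,Flush]  L0: P0=M P1=I  mem[L0]=59
10. P1: store L1 := 15  bus=[-]  L1: P0=I P1=M  mem[L1]=50
11. P0: store L2 := 82  bus=[BusRdX]  L2: P0=M P1=I  mem[L2]=0
12. P1: load  L1  bus=[-]  L1: P0=I P1=M  mem[L1]=50
13. P1: load  L0  bus=[BusRd,Flush]  L0: P0=S P1=S  mem[L0]=36
14. P0: store L0 := 73  bus=[BusRdX]  L0: P0=M P1=I  mem[L0]=36
15. P1: load  L0  bus=[BusRd,Flush]  L0: P0=S P1=S  mem[L0]=73
16. P0: store L0 := 76  bus=[BusRdX]  L0: P0=M P1=I  mem[L0]=73
17. P1: store L1 := 21  bus=[-]  L1: P0=I P1=M  mem[L1]=50
18. P1: store L1 := 11  bus=[-]  L1: P0=I P1=M  mem[L1]=50
19. P1: load  L1  bus=[-]  L1: P0=I P1=M  mem[L1]=50
20. P0: load  L2  bus=[-]  L2: P0=M P1=I  mem[L2]=0
21. P1: load  L0  bus=[BusRd,Flush]  L0: P0=S P1=S  mem[L0]=76
22. P0: load  L1  bus=[BusRd,Flush]  L1: P0=S P1=S  mem[L1]=11
23. P1: store L2 := 48  bus=[BusRdX,Flush]  L2: P0=I P1=M  mem[L2]=82
24. P0: store L1 := 27  bus=[BusRdX]  L1: P0=M P1=I  mem[L1]=11
25. P1: load  L2  bus=[-]  L2: P0=I P1=M  mem[L2]=82
26. P1: store L0 := 42  bus=[BusRdX]  L0: P0=I P1=M  mem[L0]=76
27. P1: load  L0  bus=[-]  L0: P0=I P1=M  mem[L0]=76

bus = BusRdX,Flush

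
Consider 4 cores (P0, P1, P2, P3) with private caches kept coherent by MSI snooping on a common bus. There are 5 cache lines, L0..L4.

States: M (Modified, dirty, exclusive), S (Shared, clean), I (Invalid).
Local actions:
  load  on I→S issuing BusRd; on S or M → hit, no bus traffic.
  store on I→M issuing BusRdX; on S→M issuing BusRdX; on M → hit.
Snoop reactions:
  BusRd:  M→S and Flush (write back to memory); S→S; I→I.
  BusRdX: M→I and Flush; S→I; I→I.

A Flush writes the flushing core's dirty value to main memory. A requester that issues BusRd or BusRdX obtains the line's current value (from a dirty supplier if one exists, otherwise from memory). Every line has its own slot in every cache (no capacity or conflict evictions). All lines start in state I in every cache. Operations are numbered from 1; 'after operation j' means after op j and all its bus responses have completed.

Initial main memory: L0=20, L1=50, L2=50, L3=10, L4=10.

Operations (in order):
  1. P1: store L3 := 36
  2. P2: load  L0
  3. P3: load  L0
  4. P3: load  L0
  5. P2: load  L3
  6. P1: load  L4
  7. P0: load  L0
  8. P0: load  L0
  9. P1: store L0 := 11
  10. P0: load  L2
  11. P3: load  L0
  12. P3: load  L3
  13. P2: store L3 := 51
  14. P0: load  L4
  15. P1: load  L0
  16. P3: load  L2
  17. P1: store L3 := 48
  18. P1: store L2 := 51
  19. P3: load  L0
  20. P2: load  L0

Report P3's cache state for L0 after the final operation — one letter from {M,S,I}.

state = S

  op1 P1: store L3 := 36 → I/M/I/I on L3; bus BusRdX; mem=10
  op2 P2: load  L0 → I/I/S/I on L0; bus BusRd; mem=20
  op3 P3: load  L0 → I/I/S/S on L0; bus BusRd; mem=20
  op4 P3: load  L0 → I/I/S/S on L0; bus (none); mem=20
  op5 P2: load  L3 → I/S/S/I on L3; bus BusRd Flush; mem=36
  op6 P1: load  L4 → I/S/I/I on L4; bus BusRd; mem=10
  op7 P0: load  L0 → S/I/S/S on L0; bus BusRd; mem=20
  op8 P0: load  L0 → S/I/S/S on L0; bus (none); mem=20
  op9 P1: store L0 := 11 → I/M/I/I on L0; bus BusRdX; mem=20
  op10 P0: load  L2 → S/I/I/I on L2; bus BusRd; mem=50
  op11 P3: load  L0 → I/S/I/S on L0; bus BusRd Flush; mem=11
  op12 P3: load  L3 → I/S/S/S on L3; bus BusRd; mem=36
  op13 P2: store L3 := 51 → I/I/M/I on L3; bus BusRdX; mem=36
  op14 P0: load  L4 → S/S/I/I on L4; bus BusRd; mem=10
  op15 P1: load  L0 → I/S/I/S on L0; bus (none); mem=11
  op16 P3: load  L2 → S/I/I/S on L2; bus BusRd; mem=50
  op17 P1: store L3 := 48 → I/M/I/I on L3; bus BusRdX Flush; mem=51
  op18 P1: store L2 := 51 → I/M/I/I on L2; bus BusRdX; mem=50
  op19 P3: load  L0 → I/S/I/S on L0; bus (none); mem=11
  op20 P2: load  L0 → I/S/S/S on L0; bus BusRd; mem=11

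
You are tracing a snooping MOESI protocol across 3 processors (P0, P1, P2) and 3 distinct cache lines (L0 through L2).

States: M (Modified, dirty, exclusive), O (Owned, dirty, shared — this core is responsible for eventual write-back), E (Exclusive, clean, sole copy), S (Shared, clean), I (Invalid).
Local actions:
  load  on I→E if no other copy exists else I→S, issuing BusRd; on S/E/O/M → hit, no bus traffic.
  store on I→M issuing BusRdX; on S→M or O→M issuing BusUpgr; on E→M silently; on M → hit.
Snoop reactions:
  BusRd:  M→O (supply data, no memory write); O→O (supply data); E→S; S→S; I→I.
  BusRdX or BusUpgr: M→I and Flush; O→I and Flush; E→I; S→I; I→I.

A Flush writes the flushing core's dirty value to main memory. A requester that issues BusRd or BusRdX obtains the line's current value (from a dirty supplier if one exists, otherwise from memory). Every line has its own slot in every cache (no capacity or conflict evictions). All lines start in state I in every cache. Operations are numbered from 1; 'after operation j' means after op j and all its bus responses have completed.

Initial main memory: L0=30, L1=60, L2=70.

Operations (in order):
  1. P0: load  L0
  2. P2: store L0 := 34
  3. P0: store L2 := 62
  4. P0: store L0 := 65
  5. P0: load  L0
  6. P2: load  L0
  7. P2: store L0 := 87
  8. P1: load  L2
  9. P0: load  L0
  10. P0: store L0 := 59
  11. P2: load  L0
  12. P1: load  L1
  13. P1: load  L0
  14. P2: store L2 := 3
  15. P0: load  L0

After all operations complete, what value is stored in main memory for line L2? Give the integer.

memory[L2] = 62

1. P0: load  L0  bus=[BusRd]  L0: P0=E P1=I P2=I  mem[L0]=30
2. P2: store L0 := 34  bus=[BusRdX]  L0: P0=I P1=I P2=M  mem[L0]=30
3. P0: store L2 := 62  bus=[BusRdX]  L2: P0=M P1=I P2=I  mem[L2]=70
4. P0: store L0 := 65  bus=[BusRdX,Flush]  L0: P0=M P1=I P2=I  mem[L0]=34
5. P0: load  L0  bus=[-]  L0: P0=M P1=I P2=I  mem[L0]=34
6. P2: load  L0  bus=[BusRd]  L0: P0=O P1=I P2=S  mem[L0]=34
7. P2: store L0 := 87  bus=[BusUpgr,Flush]  L0: P0=I P1=I P2=M  mem[L0]=65
8. P1: load  L2  bus=[BusRd]  L2: P0=O P1=S P2=I  mem[L2]=70
9. P0: load  L0  bus=[BusRd]  L0: P0=S P1=I P2=O  mem[L0]=65
10. P0: store L0 := 59  bus=[BusUpgr,Flush]  L0: P0=M P1=I P2=I  mem[L0]=87
11. P2: load  L0  bus=[BusRd]  L0: P0=O P1=I P2=S  mem[L0]=87
12. P1: load  L1  bus=[BusRd]  L1: P0=I P1=E P2=I  mem[L1]=60
13. P1: load  L0  bus=[BusRd]  L0: P0=O P1=S P2=S  mem[L0]=87
14. P2: store L2 := 3  bus=[BusRdX,Flush]  L2: P0=I P1=I P2=M  mem[L2]=62
15. P0: load  L0  bus=[-]  L0: P0=O P1=S P2=S  mem[L0]=87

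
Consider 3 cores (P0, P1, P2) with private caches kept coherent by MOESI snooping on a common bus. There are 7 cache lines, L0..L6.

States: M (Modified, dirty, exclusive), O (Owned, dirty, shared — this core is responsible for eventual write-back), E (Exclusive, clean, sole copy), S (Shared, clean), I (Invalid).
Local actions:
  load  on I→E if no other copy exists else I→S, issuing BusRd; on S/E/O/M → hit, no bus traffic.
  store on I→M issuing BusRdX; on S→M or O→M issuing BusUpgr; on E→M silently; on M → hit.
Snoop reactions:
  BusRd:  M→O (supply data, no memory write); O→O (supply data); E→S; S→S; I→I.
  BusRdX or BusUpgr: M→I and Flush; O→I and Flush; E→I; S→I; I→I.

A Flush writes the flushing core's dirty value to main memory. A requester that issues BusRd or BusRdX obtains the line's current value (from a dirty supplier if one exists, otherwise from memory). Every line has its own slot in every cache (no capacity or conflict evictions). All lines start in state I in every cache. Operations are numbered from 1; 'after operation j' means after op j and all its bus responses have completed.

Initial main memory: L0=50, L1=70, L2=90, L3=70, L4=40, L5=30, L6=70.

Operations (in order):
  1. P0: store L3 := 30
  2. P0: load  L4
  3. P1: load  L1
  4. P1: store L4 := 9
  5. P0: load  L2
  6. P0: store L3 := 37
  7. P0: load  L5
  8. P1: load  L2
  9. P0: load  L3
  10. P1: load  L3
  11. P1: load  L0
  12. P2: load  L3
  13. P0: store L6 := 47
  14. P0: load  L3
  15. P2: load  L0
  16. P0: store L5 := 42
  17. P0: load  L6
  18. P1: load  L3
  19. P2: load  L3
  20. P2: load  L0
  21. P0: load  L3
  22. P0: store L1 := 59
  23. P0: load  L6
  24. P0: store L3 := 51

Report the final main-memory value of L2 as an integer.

1. P0: store L3 := 30  bus=[BusRdX]  L3: P0=M P1=I P2=I  mem[L3]=70
2. P0: load  L4  bus=[BusRd]  L4: P0=E P1=I P2=I  mem[L4]=40
3. P1: load  L1  bus=[BusRd]  L1: P0=I P1=E P2=I  mem[L1]=70
4. P1: store L4 := 9  bus=[BusRdX]  L4: P0=I P1=M P2=I  mem[L4]=40
5. P0: load  L2  bus=[BusRd]  L2: P0=E P1=I P2=I  mem[L2]=90
6. P0: store L3 := 37  bus=[-]  L3: P0=M P1=I P2=I  mem[L3]=70
7. P0: load  L5  bus=[BusRd]  L5: P0=E P1=I P2=I  mem[L5]=30
8. P1: load  L2  bus=[BusRd]  L2: P0=S P1=S P2=I  mem[L2]=90
9. P0: load  L3  bus=[-]  L3: P0=M P1=I P2=I  mem[L3]=70
10. P1: load  L3  bus=[BusRd]  L3: P0=O P1=S P2=I  mem[L3]=70
11. P1: load  L0  bus=[BusRd]  L0: P0=I P1=E P2=I  mem[L0]=50
12. P2: load  L3  bus=[BusRd]  L3: P0=O P1=S P2=S  mem[L3]=70
13. P0: store L6 := 47  bus=[BusRdX]  L6: P0=M P1=I P2=I  mem[L6]=70
14. P0: load  L3  bus=[-]  L3: P0=O P1=S P2=S  mem[L3]=70
15. P2: load  L0  bus=[BusRd]  L0: P0=I P1=S P2=S  mem[L0]=50
16. P0: store L5 := 42  bus=[-]  L5: P0=M P1=I P2=I  mem[L5]=30
17. P0: load  L6  bus=[-]  L6: P0=M P1=I P2=I  mem[L6]=70
18. P1: load  L3  bus=[-]  L3: P0=O P1=S P2=S  mem[L3]=70
19. P2: load  L3  bus=[-]  L3: P0=O P1=S P2=S  mem[L3]=70
20. P2: load  L0  bus=[-]  L0: P0=I P1=S P2=S  mem[L0]=50
21. P0: load  L3  bus=[-]  L3: P0=O P1=S P2=S  mem[L3]=70
22. P0: store L1 := 59  bus=[BusRdX]  L1: P0=M P1=I P2=I  mem[L1]=70
23. P0: load  L6  bus=[-]  L6: P0=M P1=I P2=I  mem[L6]=70
24. P0: store L3 := 51  bus=[BusUpgr]  L3: P0=M P1=I P2=I  mem[L3]=70

memory[L2] = 90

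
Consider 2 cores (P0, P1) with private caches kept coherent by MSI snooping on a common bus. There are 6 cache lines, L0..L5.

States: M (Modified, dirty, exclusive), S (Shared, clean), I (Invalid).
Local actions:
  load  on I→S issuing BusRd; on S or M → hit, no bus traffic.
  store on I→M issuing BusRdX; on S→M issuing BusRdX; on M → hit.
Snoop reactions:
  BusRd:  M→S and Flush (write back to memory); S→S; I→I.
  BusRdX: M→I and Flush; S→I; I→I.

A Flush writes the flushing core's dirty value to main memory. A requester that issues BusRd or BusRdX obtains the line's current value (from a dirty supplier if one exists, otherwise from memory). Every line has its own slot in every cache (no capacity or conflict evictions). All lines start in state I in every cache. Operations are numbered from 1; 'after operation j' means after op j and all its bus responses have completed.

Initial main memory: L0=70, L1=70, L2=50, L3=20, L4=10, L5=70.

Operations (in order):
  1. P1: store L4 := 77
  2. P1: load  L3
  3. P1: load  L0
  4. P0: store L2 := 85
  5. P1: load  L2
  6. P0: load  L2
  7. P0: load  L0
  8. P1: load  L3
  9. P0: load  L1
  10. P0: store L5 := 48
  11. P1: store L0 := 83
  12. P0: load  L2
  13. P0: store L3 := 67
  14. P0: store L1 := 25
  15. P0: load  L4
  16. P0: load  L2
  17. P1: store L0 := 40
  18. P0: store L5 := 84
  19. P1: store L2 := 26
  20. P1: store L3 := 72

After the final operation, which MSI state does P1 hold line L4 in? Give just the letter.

state = S

[1] P1: store L4 := 77 | P0:I, P1:M(77) | bus: BusRdX
[2] P1: load  L3 | P0:I, P1:S(20) | bus: BusRd
[3] P1: load  L0 | P0:I, P1:S(70) | bus: BusRd
[4] P0: store L2 := 85 | P0:M(85), P1:I | bus: BusRdX
[5] P1: load  L2 | P0:S(85), P1:S(85) | bus: BusRd,Flush
[6] P0: load  L2 | P0:S(85), P1:S(85) | bus: none
[7] P0: load  L0 | P0:S(70), P1:S(70) | bus: BusRd
[8] P1: load  L3 | P0:I, P1:S(20) | bus: none
[9] P0: load  L1 | P0:S(70), P1:I | bus: BusRd
[10] P0: store L5 := 48 | P0:M(48), P1:I | bus: BusRdX
[11] P1: store L0 := 83 | P0:I, P1:M(83) | bus: BusRdX
[12] P0: load  L2 | P0:S(85), P1:S(85) | bus: none
[13] P0: store L3 := 67 | P0:M(67), P1:I | bus: BusRdX
[14] P0: store L1 := 25 | P0:M(25), P1:I | bus: BusRdX
[15] P0: load  L4 | P0:S(77), P1:S(77) | bus: BusRd,Flush
[16] P0: load  L2 | P0:S(85), P1:S(85) | bus: none
[17] P1: store L0 := 40 | P0:I, P1:M(40) | bus: none
[18] P0: store L5 := 84 | P0:M(84), P1:I | bus: none
[19] P1: store L2 := 26 | P0:I, P1:M(26) | bus: BusRdX
[20] P1: store L3 := 72 | P0:I, P1:M(72) | bus: BusRdX,Flush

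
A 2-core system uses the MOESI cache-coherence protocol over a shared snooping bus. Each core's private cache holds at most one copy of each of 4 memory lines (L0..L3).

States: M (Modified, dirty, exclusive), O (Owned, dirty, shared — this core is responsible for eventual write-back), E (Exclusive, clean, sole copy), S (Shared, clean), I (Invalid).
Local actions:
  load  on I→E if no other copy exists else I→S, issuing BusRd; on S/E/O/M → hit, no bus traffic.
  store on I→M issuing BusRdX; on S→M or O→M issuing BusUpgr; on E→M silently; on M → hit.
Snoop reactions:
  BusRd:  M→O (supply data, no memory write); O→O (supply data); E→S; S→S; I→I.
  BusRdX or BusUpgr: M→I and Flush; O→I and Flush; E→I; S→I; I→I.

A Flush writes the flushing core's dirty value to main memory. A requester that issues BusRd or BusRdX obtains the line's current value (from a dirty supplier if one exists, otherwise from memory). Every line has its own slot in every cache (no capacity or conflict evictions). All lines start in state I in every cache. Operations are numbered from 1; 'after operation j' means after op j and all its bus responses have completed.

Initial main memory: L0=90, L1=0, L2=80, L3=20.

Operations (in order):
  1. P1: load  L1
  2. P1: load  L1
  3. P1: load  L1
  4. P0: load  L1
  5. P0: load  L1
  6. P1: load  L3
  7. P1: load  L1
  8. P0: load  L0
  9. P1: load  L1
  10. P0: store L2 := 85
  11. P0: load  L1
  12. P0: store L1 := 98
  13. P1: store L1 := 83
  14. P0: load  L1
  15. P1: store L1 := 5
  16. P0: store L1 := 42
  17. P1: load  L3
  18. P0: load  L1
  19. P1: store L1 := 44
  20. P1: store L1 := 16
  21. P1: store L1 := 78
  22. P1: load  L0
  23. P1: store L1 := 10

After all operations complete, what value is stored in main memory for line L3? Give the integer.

memory[L3] = 20

  op1 P1: load  L1 → I/E on L1; bus BusRd; mem=0
  op2 P1: load  L1 → I/E on L1; bus (none); mem=0
  op3 P1: load  L1 → I/E on L1; bus (none); mem=0
  op4 P0: load  L1 → S/S on L1; bus BusRd; mem=0
  op5 P0: load  L1 → S/S on L1; bus (none); mem=0
  op6 P1: load  L3 → I/E on L3; bus BusRd; mem=20
  op7 P1: load  L1 → S/S on L1; bus (none); mem=0
  op8 P0: load  L0 → E/I on L0; bus BusRd; mem=90
  op9 P1: load  L1 → S/S on L1; bus (none); mem=0
  op10 P0: store L2 := 85 → M/I on L2; bus BusRdX; mem=80
  op11 P0: load  L1 → S/S on L1; bus (none); mem=0
  op12 P0: store L1 := 98 → M/I on L1; bus BusUpgr; mem=0
  op13 P1: store L1 := 83 → I/M on L1; bus BusRdX Flush; mem=98
  op14 P0: load  L1 → S/O on L1; bus BusRd; mem=98
  op15 P1: store L1 := 5 → I/M on L1; bus BusUpgr; mem=98
  op16 P0: store L1 := 42 → M/I on L1; bus BusRdX Flush; mem=5
  op17 P1: load  L3 → I/E on L3; bus (none); mem=20
  op18 P0: load  L1 → M/I on L1; bus (none); mem=5
  op19 P1: store L1 := 44 → I/M on L1; bus BusRdX Flush; mem=42
  op20 P1: store L1 := 16 → I/M on L1; bus (none); mem=42
  op21 P1: store L1 := 78 → I/M on L1; bus (none); mem=42
  op22 P1: load  L0 → S/S on L0; bus BusRd; mem=90
  op23 P1: store L1 := 10 → I/M on L1; bus (none); mem=42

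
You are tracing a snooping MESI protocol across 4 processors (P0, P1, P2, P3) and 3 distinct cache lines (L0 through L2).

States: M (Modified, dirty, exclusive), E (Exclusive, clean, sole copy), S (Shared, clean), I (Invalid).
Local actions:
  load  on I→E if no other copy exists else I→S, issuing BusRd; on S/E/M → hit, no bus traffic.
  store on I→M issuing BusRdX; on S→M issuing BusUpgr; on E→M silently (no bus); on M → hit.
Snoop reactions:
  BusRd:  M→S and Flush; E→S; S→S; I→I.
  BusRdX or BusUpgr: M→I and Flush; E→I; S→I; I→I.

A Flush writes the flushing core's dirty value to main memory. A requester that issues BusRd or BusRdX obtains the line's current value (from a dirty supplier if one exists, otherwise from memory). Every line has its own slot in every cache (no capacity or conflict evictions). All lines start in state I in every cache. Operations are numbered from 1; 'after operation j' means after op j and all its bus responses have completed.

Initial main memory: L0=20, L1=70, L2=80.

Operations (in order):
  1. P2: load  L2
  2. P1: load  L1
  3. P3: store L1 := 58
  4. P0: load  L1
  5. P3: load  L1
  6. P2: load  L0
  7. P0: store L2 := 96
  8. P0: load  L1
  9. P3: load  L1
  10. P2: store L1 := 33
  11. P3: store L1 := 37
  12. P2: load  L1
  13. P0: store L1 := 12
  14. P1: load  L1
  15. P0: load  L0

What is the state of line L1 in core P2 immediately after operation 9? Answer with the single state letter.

state = I

  op1 P2: load  L2 → I/I/E/I on L2; bus BusRd; mem=80
  op2 P1: load  L1 → I/E/I/I on L1; bus BusRd; mem=70
  op3 P3: store L1 := 58 → I/I/I/M on L1; bus BusRdX; mem=70
  op4 P0: load  L1 → S/I/I/S on L1; bus BusRd Flush; mem=58
  op5 P3: load  L1 → S/I/I/S on L1; bus (none); mem=58
  op6 P2: load  L0 → I/I/E/I on L0; bus BusRd; mem=20
  op7 P0: store L2 := 96 → M/I/I/I on L2; bus BusRdX; mem=80
  op8 P0: load  L1 → S/I/I/S on L1; bus (none); mem=58
  op9 P3: load  L1 → S/I/I/S on L1; bus (none); mem=58
  op10 P2: store L1 := 33 → I/I/M/I on L1; bus BusRdX; mem=58
  op11 P3: store L1 := 37 → I/I/I/M on L1; bus BusRdX Flush; mem=33
  op12 P2: load  L1 → I/I/S/S on L1; bus BusRd Flush; mem=37
  op13 P0: store L1 := 12 → M/I/I/I on L1; bus BusRdX; mem=37
  op14 P1: load  L1 → S/S/I/I on L1; bus BusRd Flush; mem=12
  op15 P0: load  L0 → S/I/S/I on L0; bus BusRd; mem=20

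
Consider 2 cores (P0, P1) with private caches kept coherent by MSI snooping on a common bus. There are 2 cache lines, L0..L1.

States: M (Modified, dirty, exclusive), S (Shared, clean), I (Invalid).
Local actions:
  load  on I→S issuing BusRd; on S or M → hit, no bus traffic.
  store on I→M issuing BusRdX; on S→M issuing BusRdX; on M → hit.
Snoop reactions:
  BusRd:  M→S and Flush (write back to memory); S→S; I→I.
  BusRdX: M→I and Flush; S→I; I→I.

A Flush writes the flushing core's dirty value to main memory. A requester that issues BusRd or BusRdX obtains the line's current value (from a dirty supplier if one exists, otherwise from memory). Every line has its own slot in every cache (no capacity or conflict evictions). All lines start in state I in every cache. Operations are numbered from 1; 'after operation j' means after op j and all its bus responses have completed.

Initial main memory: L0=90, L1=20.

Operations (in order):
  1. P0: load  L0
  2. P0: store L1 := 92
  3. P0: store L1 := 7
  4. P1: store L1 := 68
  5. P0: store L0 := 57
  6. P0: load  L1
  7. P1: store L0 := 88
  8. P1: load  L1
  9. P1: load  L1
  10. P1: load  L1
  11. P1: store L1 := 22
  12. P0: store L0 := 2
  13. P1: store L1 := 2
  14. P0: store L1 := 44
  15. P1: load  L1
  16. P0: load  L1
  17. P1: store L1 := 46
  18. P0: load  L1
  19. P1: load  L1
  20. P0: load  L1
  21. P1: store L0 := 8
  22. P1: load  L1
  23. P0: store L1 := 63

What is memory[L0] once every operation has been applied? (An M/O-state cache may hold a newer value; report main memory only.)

[1] P0: load  L0 | P0:S(90), P1:I | bus: BusRd
[2] P0: store L1 := 92 | P0:M(92), P1:I | bus: BusRdX
[3] P0: store L1 := 7 | P0:M(7), P1:I | bus: none
[4] P1: store L1 := 68 | P0:I, P1:M(68) | bus: BusRdX,Flush
[5] P0: store L0 := 57 | P0:M(57), P1:I | bus: BusRdX
[6] P0: load  L1 | P0:S(68), P1:S(68) | bus: BusRd,Flush
[7] P1: store L0 := 88 | P0:I, P1:M(88) | bus: BusRdX,Flush
[8] P1: load  L1 | P0:S(68), P1:S(68) | bus: none
[9] P1: load  L1 | P0:S(68), P1:S(68) | bus: none
[10] P1: load  L1 | P0:S(68), P1:S(68) | bus: none
[11] P1: store L1 := 22 | P0:I, P1:M(22) | bus: BusRdX
[12] P0: store L0 := 2 | P0:M(2), P1:I | bus: BusRdX,Flush
[13] P1: store L1 := 2 | P0:I, P1:M(2) | bus: none
[14] P0: store L1 := 44 | P0:M(44), P1:I | bus: BusRdX,Flush
[15] P1: load  L1 | P0:S(44), P1:S(44) | bus: BusRd,Flush
[16] P0: load  L1 | P0:S(44), P1:S(44) | bus: none
[17] P1: store L1 := 46 | P0:I, P1:M(46) | bus: BusRdX
[18] P0: load  L1 | P0:S(46), P1:S(46) | bus: BusRd,Flush
[19] P1: load  L1 | P0:S(46), P1:S(46) | bus: none
[20] P0: load  L1 | P0:S(46), P1:S(46) | bus: none
[21] P1: store L0 := 8 | P0:I, P1:M(8) | bus: BusRdX,Flush
[22] P1: load  L1 | P0:S(46), P1:S(46) | bus: none
[23] P0: store L1 := 63 | P0:M(63), P1:I | bus: BusRdX

memory[L0] = 2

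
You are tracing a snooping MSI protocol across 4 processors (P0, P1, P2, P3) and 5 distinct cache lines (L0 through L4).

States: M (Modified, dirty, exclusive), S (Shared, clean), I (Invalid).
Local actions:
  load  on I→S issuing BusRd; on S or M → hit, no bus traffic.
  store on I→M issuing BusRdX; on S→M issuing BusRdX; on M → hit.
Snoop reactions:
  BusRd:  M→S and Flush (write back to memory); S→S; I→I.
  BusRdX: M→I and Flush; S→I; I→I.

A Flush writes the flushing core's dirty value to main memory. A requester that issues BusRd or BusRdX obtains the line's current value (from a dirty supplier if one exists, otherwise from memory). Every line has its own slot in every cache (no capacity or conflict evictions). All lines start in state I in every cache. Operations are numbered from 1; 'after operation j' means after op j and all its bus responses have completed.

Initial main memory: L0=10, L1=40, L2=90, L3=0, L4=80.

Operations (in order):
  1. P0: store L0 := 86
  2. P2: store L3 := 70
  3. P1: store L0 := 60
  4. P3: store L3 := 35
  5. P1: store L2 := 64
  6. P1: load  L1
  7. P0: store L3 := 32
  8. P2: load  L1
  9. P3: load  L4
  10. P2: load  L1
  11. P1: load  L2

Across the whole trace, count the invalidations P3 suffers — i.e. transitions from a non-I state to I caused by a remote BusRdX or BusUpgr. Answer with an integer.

invalidations = 1

  op1 P0: store L0 := 86 → M/I/I/I on L0; bus BusRdX; mem=10
  op2 P2: store L3 := 70 → I/I/M/I on L3; bus BusRdX; mem=0
  op3 P1: store L0 := 60 → I/M/I/I on L0; bus BusRdX Flush; mem=86
  op4 P3: store L3 := 35 → I/I/I/M on L3; bus BusRdX Flush; mem=70
  op5 P1: store L2 := 64 → I/M/I/I on L2; bus BusRdX; mem=90
  op6 P1: load  L1 → I/S/I/I on L1; bus BusRd; mem=40
  op7 P0: store L3 := 32 → M/I/I/I on L3; bus BusRdX Flush; mem=35
  op8 P2: load  L1 → I/S/S/I on L1; bus BusRd; mem=40
  op9 P3: load  L4 → I/I/I/S on L4; bus BusRd; mem=80
  op10 P2: load  L1 → I/S/S/I on L1; bus (none); mem=40
  op11 P1: load  L2 → I/M/I/I on L2; bus (none); mem=90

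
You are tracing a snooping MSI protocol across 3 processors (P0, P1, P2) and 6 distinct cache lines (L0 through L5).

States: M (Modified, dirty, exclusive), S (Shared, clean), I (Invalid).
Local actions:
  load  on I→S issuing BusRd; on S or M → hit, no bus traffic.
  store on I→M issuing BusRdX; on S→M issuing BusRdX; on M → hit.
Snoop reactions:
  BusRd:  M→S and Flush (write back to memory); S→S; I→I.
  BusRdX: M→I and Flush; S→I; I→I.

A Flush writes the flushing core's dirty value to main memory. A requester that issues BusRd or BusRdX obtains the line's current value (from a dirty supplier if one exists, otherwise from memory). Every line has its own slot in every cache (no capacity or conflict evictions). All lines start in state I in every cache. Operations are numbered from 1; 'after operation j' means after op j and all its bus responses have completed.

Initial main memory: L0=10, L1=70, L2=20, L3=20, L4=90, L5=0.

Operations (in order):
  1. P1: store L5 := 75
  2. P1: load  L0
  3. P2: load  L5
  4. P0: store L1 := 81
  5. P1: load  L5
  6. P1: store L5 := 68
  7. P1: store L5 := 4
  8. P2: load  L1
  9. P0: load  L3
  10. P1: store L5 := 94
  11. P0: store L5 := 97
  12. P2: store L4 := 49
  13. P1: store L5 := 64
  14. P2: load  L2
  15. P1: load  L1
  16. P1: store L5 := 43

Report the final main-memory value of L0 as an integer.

memory[L0] = 10

step 1: P1: store L5 := 75  ⟶  IMI  (L5)  txn=BusRdX  M[L5]=0
step 2: P1: load  L0  ⟶  ISI  (L0)  txn=BusRd  M[L0]=10
step 3: P2: load  L5  ⟶  ISS  (L5)  txn=BusRd+Flush  M[L5]=75
step 4: P0: store L1 := 81  ⟶  MII  (L1)  txn=BusRdX  M[L1]=70
step 5: P1: load  L5  ⟶  ISS  (L5)  txn=∅  M[L5]=75
step 6: P1: store L5 := 68  ⟶  IMI  (L5)  txn=BusRdX  M[L5]=75
step 7: P1: store L5 := 4  ⟶  IMI  (L5)  txn=∅  M[L5]=75
step 8: P2: load  L1  ⟶  SIS  (L1)  txn=BusRd+Flush  M[L1]=81
step 9: P0: load  L3  ⟶  SII  (L3)  txn=BusRd  M[L3]=20
step 10: P1: store L5 := 94  ⟶  IMI  (L5)  txn=∅  M[L5]=75
step 11: P0: store L5 := 97  ⟶  MII  (L5)  txn=BusRdX+Flush  M[L5]=94
step 12: P2: store L4 := 49  ⟶  IIM  (L4)  txn=BusRdX  M[L4]=90
step 13: P1: store L5 := 64  ⟶  IMI  (L5)  txn=BusRdX+Flush  M[L5]=97
step 14: P2: load  L2  ⟶  IIS  (L2)  txn=BusRd  M[L2]=20
step 15: P1: load  L1  ⟶  SSS  (L1)  txn=BusRd  M[L1]=81
step 16: P1: store L5 := 43  ⟶  IMI  (L5)  txn=∅  M[L5]=97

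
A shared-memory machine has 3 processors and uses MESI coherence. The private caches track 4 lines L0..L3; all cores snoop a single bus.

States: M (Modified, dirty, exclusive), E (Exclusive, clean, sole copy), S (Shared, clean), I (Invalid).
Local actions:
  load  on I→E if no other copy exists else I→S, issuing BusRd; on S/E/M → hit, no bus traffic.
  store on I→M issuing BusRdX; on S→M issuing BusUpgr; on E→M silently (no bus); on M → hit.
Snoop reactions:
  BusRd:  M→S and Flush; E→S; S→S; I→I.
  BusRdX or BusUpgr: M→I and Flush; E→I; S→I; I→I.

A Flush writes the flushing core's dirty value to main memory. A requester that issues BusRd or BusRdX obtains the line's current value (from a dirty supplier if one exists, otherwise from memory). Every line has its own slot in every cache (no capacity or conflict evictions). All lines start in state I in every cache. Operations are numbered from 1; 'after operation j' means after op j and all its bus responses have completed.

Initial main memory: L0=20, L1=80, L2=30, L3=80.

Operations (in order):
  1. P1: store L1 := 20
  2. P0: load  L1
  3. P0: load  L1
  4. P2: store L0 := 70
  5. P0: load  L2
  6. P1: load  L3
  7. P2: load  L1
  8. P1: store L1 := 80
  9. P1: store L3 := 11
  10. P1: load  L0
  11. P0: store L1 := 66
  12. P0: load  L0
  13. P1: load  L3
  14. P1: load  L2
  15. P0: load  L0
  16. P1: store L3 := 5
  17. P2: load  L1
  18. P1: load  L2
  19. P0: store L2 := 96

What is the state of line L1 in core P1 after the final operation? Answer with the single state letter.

state = I

[1] P1: store L1 := 20 | P0:I, P1:M(20), P2:I | bus: BusRdX
[2] P0: load  L1 | P0:S(20), P1:S(20), P2:I | bus: BusRd,Flush
[3] P0: load  L1 | P0:S(20), P1:S(20), P2:I | bus: none
[4] P2: store L0 := 70 | P0:I, P1:I, P2:M(70) | bus: BusRdX
[5] P0: load  L2 | P0:E(30), P1:I, P2:I | bus: BusRd
[6] P1: load  L3 | P0:I, P1:E(80), P2:I | bus: BusRd
[7] P2: load  L1 | P0:S(20), P1:S(20), P2:S(20) | bus: BusRd
[8] P1: store L1 := 80 | P0:I, P1:M(80), P2:I | bus: BusUpgr
[9] P1: store L3 := 11 | P0:I, P1:M(11), P2:I | bus: none
[10] P1: load  L0 | P0:I, P1:S(70), P2:S(70) | bus: BusRd,Flush
[11] P0: store L1 := 66 | P0:M(66), P1:I, P2:I | bus: BusRdX,Flush
[12] P0: load  L0 | P0:S(70), P1:S(70), P2:S(70) | bus: BusRd
[13] P1: load  L3 | P0:I, P1:M(11), P2:I | bus: none
[14] P1: load  L2 | P0:S(30), P1:S(30), P2:I | bus: BusRd
[15] P0: load  L0 | P0:S(70), P1:S(70), P2:S(70) | bus: none
[16] P1: store L3 := 5 | P0:I, P1:M(5), P2:I | bus: none
[17] P2: load  L1 | P0:S(66), P1:I, P2:S(66) | bus: BusRd,Flush
[18] P1: load  L2 | P0:S(30), P1:S(30), P2:I | bus: none
[19] P0: store L2 := 96 | P0:M(96), P1:I, P2:I | bus: BusUpgr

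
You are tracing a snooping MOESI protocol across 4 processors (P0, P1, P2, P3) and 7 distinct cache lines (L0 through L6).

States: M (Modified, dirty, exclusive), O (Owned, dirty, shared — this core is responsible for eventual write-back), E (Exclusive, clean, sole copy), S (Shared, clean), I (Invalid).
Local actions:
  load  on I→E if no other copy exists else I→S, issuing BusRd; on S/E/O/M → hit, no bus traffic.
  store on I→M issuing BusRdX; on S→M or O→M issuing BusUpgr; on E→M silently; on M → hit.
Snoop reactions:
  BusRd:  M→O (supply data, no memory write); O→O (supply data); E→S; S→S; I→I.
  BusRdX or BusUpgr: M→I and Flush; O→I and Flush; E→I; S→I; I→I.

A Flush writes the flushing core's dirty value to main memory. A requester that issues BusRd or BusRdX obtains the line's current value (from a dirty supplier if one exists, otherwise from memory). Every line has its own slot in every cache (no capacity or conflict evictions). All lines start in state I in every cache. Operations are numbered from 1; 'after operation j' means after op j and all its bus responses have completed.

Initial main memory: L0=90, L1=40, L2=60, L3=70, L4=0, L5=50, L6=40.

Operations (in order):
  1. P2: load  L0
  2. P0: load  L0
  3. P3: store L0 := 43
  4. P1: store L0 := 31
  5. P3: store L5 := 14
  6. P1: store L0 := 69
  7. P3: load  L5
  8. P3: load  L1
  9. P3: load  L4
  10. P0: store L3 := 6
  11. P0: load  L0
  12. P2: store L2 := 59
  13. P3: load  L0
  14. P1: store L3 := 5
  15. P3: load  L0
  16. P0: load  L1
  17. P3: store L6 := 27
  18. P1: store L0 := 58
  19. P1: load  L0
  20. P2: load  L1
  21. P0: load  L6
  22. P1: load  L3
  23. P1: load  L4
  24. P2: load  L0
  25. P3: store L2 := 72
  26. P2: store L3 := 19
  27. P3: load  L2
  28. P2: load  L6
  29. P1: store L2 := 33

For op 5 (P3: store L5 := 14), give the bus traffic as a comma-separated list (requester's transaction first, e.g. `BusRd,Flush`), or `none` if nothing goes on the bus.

bus = BusRdX

1. P2: load  L0  bus=[BusRd]  L0: P0=I P1=I P2=E P3=I  mem[L0]=90
2. P0: load  L0  bus=[BusRd]  L0: P0=S P1=I P2=S P3=I  mem[L0]=90
3. P3: store L0 := 43  bus=[BusRdX]  L0: P0=I P1=I P2=I P3=M  mem[L0]=90
4. P1: store L0 := 31  bus=[BusRdX,Flush]  L0: P0=I P1=M P2=I P3=I  mem[L0]=43
5. P3: store L5 := 14  bus=[BusRdX]  L5: P0=I P1=I P2=I P3=M  mem[L5]=50
6. P1: store L0 := 69  bus=[-]  L0: P0=I P1=M P2=I P3=I  mem[L0]=43
7. P3: load  L5  bus=[-]  L5: P0=I P1=I P2=I P3=M  mem[L5]=50
8. P3: load  L1  bus=[BusRd]  L1: P0=I P1=I P2=I P3=E  mem[L1]=40
9. P3: load  L4  bus=[BusRd]  L4: P0=I P1=I P2=I P3=E  mem[L4]=0
10. P0: store L3 := 6  bus=[BusRdX]  L3: P0=M P1=I P2=I P3=I  mem[L3]=70
11. P0: load  L0  bus=[BusRd]  L0: P0=S P1=O P2=I P3=I  mem[L0]=43
12. P2: store L2 := 59  bus=[BusRdX]  L2: P0=I P1=I P2=M P3=I  mem[L2]=60
13. P3: load  L0  bus=[BusRd]  L0: P0=S P1=O P2=I P3=S  mem[L0]=43
14. P1: store L3 := 5  bus=[BusRdX,Flush]  L3: P0=I P1=M P2=I P3=I  mem[L3]=6
15. P3: load  L0  bus=[-]  L0: P0=S P1=O P2=I P3=S  mem[L0]=43
16. P0: load  L1  bus=[BusRd]  L1: P0=S P1=I P2=I P3=S  mem[L1]=40
17. P3: store L6 := 27  bus=[BusRdX]  L6: P0=I P1=I P2=I P3=M  mem[L6]=40
18. P1: store L0 := 58  bus=[BusUpgr]  L0: P0=I P1=M P2=I P3=I  mem[L0]=43
19. P1: load  L0  bus=[-]  L0: P0=I P1=M P2=I P3=I  mem[L0]=43
20. P2: load  L1  bus=[BusRd]  L1: P0=S P1=I P2=S P3=S  mem[L1]=40
21. P0: load  L6  bus=[BusRd]  L6: P0=S P1=I P2=I P3=O  mem[L6]=40
22. P1: load  L3  bus=[-]  L3: P0=I P1=M P2=I P3=I  mem[L3]=6
23. P1: load  L4  bus=[BusRd]  L4: P0=I P1=S P2=I P3=S  mem[L4]=0
24. P2: load  L0  bus=[BusRd]  L0: P0=I P1=O P2=S P3=I  mem[L0]=43
25. P3: store L2 := 72  bus=[BusRdX,Flush]  L2: P0=I P1=I P2=I P3=M  mem[L2]=59
26. P2: store L3 := 19  bus=[BusRdX,Flush]  L3: P0=I P1=I P2=M P3=I  mem[L3]=5
27. P3: load  L2  bus=[-]  L2: P0=I P1=I P2=I P3=M  mem[L2]=59
28. P2: load  L6  bus=[BusRd]  L6: P0=S P1=I P2=S P3=O  mem[L6]=40
29. P1: store L2 := 33  bus=[BusRdX,Flush]  L2: P0=I P1=M P2=I P3=I  mem[L2]=72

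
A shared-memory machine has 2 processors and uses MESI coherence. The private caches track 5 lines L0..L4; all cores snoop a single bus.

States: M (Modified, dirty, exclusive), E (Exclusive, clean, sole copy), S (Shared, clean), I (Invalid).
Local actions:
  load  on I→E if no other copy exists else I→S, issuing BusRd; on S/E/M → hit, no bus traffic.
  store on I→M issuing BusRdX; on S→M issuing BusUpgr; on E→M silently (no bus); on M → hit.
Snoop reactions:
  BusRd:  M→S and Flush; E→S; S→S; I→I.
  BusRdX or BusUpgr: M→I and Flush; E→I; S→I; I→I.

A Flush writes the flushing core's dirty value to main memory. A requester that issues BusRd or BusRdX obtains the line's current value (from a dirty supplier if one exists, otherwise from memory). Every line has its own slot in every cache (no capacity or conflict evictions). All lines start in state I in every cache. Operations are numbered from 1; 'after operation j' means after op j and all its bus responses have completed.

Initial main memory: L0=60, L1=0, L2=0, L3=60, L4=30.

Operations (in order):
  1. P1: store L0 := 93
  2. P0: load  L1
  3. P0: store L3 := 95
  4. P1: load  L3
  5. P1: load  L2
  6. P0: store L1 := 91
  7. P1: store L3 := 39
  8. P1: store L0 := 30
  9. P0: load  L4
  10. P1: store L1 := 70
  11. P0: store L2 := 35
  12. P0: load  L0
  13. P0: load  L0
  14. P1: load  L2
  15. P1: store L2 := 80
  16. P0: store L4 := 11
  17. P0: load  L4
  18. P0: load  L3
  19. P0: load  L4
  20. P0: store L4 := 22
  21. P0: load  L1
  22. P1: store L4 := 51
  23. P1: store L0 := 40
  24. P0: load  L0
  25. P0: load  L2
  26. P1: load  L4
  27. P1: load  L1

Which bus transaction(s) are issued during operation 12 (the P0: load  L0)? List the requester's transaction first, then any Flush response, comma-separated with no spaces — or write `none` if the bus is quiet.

[1] P1: store L0 := 93 | P0:I, P1:M(93) | bus: BusRdX
[2] P0: load  L1 | P0:E(0), P1:I | bus: BusRd
[3] P0: store L3 := 95 | P0:M(95), P1:I | bus: BusRdX
[4] P1: load  L3 | P0:S(95), P1:S(95) | bus: BusRd,Flush
[5] P1: load  L2 | P0:I, P1:E(0) | bus: BusRd
[6] P0: store L1 := 91 | P0:M(91), P1:I | bus: none
[7] P1: store L3 := 39 | P0:I, P1:M(39) | bus: BusUpgr
[8] P1: store L0 := 30 | P0:I, P1:M(30) | bus: none
[9] P0: load  L4 | P0:E(30), P1:I | bus: BusRd
[10] P1: store L1 := 70 | P0:I, P1:M(70) | bus: BusRdX,Flush
[11] P0: store L2 := 35 | P0:M(35), P1:I | bus: BusRdX
[12] P0: load  L0 | P0:S(30), P1:S(30) | bus: BusRd,Flush
[13] P0: load  L0 | P0:S(30), P1:S(30) | bus: none
[14] P1: load  L2 | P0:S(35), P1:S(35) | bus: BusRd,Flush
[15] P1: store L2 := 80 | P0:I, P1:M(80) | bus: BusUpgr
[16] P0: store L4 := 11 | P0:M(11), P1:I | bus: none
[17] P0: load  L4 | P0:M(11), P1:I | bus: none
[18] P0: load  L3 | P0:S(39), P1:S(39) | bus: BusRd,Flush
[19] P0: load  L4 | P0:M(11), P1:I | bus: none
[20] P0: store L4 := 22 | P0:M(22), P1:I | bus: none
[21] P0: load  L1 | P0:S(70), P1:S(70) | bus: BusRd,Flush
[22] P1: store L4 := 51 | P0:I, P1:M(51) | bus: BusRdX,Flush
[23] P1: store L0 := 40 | P0:I, P1:M(40) | bus: BusUpgr
[24] P0: load  L0 | P0:S(40), P1:S(40) | bus: BusRd,Flush
[25] P0: load  L2 | P0:S(80), P1:S(80) | bus: BusRd,Flush
[26] P1: load  L4 | P0:I, P1:M(51) | bus: none
[27] P1: load  L1 | P0:S(70), P1:S(70) | bus: none

bus = BusRd,Flush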